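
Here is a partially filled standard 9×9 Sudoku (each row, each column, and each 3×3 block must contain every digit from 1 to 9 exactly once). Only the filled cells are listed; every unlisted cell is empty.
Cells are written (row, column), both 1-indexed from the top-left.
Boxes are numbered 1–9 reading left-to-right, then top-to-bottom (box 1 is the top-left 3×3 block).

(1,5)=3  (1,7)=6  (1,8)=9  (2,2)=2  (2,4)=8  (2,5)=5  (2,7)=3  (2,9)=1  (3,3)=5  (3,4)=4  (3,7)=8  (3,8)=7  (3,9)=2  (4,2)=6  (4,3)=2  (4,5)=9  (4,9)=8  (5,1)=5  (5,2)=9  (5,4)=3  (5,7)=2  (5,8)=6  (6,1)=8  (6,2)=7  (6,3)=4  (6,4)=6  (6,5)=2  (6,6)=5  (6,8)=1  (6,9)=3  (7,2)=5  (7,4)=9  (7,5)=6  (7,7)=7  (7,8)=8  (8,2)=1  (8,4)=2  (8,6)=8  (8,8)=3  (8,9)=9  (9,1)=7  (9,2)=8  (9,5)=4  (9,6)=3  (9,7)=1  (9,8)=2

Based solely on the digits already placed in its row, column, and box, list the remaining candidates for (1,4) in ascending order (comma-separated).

1,7

Row 1 already contains {3, 6, 9}.
Column 4 already contains {2, 3, 4, 6, 8, 9}.
Its 3×3 block (box 2) already contains {3, 4, 5, 8}.
Removing those from 1–9 leaves {1, 7} as the candidates for (1,4).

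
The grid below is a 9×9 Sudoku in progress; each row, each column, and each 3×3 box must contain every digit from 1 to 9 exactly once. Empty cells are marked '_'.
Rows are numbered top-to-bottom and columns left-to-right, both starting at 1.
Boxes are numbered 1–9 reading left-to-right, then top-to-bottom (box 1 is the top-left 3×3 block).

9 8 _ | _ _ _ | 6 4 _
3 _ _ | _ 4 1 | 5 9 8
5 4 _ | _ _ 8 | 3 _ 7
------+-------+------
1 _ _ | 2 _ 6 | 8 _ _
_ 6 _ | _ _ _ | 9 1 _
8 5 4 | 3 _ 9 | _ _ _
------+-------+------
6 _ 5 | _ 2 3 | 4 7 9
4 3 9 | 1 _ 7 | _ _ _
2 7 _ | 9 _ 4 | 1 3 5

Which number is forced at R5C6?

Row 5 already contains {1, 6, 9}.
Column 6 already contains {1, 3, 4, 6, 7, 8, 9}.
Its 3×3 block (box 5) already contains {2, 3, 6, 9}.
The only value from 1–9 not eliminated is 5, so R5C6 = 5.

5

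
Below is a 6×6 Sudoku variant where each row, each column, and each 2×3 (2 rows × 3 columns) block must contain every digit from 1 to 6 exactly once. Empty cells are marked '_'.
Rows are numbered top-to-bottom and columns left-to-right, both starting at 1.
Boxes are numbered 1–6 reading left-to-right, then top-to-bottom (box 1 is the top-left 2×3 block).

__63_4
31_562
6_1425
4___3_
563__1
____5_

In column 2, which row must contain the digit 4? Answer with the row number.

6

Consider where 4 can go in column 2.
r1c2 is out (row 1 already has a 4).
r3c2 is out (row 3 already has a 4).
r4c2 is out (row 4 already has a 4).
So the only cell in column 2 that can hold 4 is r6c2.
That is row 6.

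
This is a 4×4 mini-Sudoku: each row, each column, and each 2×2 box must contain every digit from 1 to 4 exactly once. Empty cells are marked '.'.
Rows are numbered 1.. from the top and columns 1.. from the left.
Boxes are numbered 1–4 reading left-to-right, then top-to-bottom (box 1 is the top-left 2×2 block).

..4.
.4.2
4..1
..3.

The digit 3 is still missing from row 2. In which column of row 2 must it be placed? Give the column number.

1

Consider where 3 can go in row 2.
row 2, column 3 is out (column 3 already has a 3).
So the only cell in row 2 that can hold 3 is row 2, column 1.
That is column 1.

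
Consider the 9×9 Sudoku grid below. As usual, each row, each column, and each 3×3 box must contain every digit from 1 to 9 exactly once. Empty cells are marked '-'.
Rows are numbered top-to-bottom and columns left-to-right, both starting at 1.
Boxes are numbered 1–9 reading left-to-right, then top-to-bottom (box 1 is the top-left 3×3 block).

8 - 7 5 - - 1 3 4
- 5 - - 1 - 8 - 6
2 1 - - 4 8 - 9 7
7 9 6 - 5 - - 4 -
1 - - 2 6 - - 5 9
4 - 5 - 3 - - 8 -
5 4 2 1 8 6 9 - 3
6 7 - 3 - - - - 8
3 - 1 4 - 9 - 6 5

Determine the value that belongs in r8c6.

5

Cell r8c6 itself could take any of {2, 5} by direct elimination.
Consider where 5 can go in column 6.
r1c6 is out (row 1 already has a 5).
r2c6 is out (row 2 already has a 5).
r4c6 is out (row 4 already has a 5).
r5c6 is out (row 5 already has a 5).
r6c6 is out (row 6 already has a 5).
So the only cell in column 6 that can hold 5 is r8c6.
Therefore r8c6 = 5.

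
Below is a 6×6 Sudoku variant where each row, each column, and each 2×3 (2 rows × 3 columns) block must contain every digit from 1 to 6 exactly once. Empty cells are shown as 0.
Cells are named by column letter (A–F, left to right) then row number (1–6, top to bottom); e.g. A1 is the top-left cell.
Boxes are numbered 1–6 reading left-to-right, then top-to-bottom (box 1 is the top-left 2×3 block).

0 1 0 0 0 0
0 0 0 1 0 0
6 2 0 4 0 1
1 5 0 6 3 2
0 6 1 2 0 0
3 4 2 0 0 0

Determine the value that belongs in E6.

Cell E6 itself could take any of {1, 5, 6} by direct elimination.
Consider where 1 can go in column E.
E1 is out (row 1 already has a 1).
E2 is out (row 2 already has a 1).
E3 is out (row 3 already has a 1).
E5 is out (row 5 already has a 1).
So the only cell in column E that can hold 1 is E6.
Therefore E6 = 1.

1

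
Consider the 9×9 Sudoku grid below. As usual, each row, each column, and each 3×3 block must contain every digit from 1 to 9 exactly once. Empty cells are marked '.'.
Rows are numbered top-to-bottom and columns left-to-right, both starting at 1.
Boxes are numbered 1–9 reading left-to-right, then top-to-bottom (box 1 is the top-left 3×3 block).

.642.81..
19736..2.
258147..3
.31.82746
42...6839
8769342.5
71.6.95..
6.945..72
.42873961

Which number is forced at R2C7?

4

Row 2 already contains {1, 2, 3, 6, 7, 9}.
Column 7 already contains {1, 2, 5, 7, 8, 9}.
Its 3×3 block (box 3) already contains {1, 2, 3}.
The only value from 1–9 not eliminated is 4, so R2C7 = 4.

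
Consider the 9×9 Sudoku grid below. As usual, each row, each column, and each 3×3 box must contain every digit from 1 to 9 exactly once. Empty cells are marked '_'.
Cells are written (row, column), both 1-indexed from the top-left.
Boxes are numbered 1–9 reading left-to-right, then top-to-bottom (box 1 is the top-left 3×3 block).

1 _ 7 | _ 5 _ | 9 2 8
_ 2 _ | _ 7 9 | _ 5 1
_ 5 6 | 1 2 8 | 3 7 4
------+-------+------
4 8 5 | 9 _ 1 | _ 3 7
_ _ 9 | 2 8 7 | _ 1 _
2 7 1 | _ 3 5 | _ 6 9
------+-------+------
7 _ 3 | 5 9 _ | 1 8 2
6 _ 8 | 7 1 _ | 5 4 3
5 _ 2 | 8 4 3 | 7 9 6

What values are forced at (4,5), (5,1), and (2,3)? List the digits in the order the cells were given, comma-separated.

For (4,5):
  Row 4 already contains {1, 3, 4, 5, 7, 8, 9}.
  Column 5 already contains {1, 2, 3, 4, 5, 7, 8, 9}.
  Its 3×3 block (box 5) already contains {1, 2, 3, 5, 7, 8, 9}.
  The only value from 1–9 not eliminated is 6, so (4,5) = 6.
For (5,1):
  Row 5 already contains {1, 2, 7, 8, 9}.
  Column 1 already contains {1, 2, 4, 5, 6, 7}.
  Its 3×3 block (box 4) already contains {1, 2, 4, 5, 7, 8, 9}.
  The only value from 1–9 not eliminated is 3, so (5,1) = 3.
For (2,3):
  Row 2 already contains {1, 2, 5, 7, 9}.
  Column 3 already contains {1, 2, 3, 5, 6, 7, 8, 9}.
  Its 3×3 block (box 1) already contains {1, 2, 5, 6, 7}.
  The only value from 1–9 not eliminated is 4, so (2,3) = 4.

6,3,4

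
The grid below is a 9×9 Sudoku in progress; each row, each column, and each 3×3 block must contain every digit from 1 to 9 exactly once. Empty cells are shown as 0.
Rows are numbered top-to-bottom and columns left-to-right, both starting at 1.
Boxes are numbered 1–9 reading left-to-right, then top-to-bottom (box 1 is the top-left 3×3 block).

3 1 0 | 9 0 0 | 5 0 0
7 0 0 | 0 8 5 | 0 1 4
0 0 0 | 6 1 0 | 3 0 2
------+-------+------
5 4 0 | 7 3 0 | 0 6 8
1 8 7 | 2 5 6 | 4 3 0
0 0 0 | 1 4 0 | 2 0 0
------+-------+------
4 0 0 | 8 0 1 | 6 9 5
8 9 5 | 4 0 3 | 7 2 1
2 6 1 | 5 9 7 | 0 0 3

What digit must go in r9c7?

Row 9 already contains {1, 2, 3, 5, 6, 7, 9}.
Column 7 already contains {2, 3, 4, 5, 6, 7}.
Its 3×3 block (box 9) already contains {1, 2, 3, 5, 6, 7, 9}.
The only value from 1–9 not eliminated is 8, so r9c7 = 8.

8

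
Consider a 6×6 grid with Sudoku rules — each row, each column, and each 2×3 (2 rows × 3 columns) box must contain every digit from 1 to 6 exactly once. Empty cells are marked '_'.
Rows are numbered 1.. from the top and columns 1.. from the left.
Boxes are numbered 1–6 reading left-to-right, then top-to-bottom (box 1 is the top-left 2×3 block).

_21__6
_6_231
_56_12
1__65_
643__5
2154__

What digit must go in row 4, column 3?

Cell row 4, column 3 itself could take any of {2, 4} by direct elimination.
Consider where 2 can go in column 3.
row 2, column 3 is out (row 2 already has a 2).
So the only cell in column 3 that can hold 2 is row 4, column 3.
Therefore row 4, column 3 = 2.

2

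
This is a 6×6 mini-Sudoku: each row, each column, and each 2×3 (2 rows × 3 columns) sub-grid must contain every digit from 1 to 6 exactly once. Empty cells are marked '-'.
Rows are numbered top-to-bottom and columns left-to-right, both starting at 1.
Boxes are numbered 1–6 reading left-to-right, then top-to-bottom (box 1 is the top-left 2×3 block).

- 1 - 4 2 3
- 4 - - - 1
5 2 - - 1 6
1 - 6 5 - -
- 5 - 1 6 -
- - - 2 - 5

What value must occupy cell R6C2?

6

Cell R6C2 itself could take any of {3, 6} by direct elimination.
Consider where 6 can go in column 2.
R4C2 is out (row 4 already has a 6).
So the only cell in column 2 that can hold 6 is R6C2.
Therefore R6C2 = 6.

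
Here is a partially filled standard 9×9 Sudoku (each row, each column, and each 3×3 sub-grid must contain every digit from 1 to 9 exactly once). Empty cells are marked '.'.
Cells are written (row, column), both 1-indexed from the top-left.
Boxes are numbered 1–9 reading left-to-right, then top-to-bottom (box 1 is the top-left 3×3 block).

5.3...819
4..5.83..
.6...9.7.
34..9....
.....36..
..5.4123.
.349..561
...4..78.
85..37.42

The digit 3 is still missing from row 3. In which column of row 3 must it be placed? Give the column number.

Consider where 3 can go in row 3.
(3,1) is out (column 1 already has a 3).
(3,3) is out (column 3 already has a 3).
(3,5) is out (column 5 already has a 3).
(3,7) is out (column 7 already has a 3).
(3,9) is out (box 3 already has a 3).
So the only cell in row 3 that can hold 3 is (3,4).
That is column 4.

4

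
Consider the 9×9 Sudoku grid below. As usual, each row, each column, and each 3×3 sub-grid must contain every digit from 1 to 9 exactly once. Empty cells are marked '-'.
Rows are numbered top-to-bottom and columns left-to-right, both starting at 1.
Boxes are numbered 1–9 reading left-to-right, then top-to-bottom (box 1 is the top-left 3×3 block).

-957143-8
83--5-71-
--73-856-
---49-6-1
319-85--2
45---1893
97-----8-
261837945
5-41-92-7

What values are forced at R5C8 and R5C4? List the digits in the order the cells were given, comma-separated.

For R5C8:
  Row 5 already contains {1, 2, 3, 5, 8, 9}.
  Column 8 already contains {1, 4, 6, 8, 9}.
  Its 3×3 block (box 6) already contains {1, 2, 3, 6, 8, 9}.
  The only value from 1–9 not eliminated is 7, so R5C8 = 7.
For R5C4:
  Row 5 already contains {1, 2, 3, 5, 8, 9}.
  Column 4 already contains {1, 3, 4, 7, 8}.
  Its 3×3 block (box 5) already contains {1, 4, 5, 8, 9}.
  The only value from 1–9 not eliminated is 6, so R5C4 = 6.

7,6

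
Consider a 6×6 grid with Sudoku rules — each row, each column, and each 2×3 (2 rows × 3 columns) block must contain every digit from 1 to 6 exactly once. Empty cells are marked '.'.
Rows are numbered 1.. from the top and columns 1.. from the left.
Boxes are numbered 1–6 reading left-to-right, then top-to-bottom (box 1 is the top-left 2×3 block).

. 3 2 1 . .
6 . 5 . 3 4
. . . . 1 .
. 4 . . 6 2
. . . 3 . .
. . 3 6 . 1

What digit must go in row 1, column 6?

6

Cell row 1, column 6 itself could take any of {5, 6} by direct elimination.
Consider where 6 can go in column 6.
row 3, column 6 is out (box 4 already has a 6).
row 5, column 6 is out (box 6 already has a 6).
So the only cell in column 6 that can hold 6 is row 1, column 6.
Therefore row 1, column 6 = 6.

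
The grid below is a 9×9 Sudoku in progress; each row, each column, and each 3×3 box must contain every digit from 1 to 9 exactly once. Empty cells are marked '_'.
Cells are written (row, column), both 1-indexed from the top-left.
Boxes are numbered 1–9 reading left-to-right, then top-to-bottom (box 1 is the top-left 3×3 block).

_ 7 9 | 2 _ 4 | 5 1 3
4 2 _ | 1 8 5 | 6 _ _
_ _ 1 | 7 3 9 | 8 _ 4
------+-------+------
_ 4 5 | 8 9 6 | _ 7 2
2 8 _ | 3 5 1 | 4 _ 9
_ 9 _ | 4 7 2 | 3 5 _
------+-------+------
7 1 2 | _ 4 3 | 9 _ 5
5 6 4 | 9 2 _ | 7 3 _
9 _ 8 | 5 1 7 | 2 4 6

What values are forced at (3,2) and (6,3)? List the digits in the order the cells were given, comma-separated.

For (3,2):
  Row 3 already contains {1, 3, 4, 7, 8, 9}.
  Column 2 already contains {1, 2, 4, 6, 7, 8, 9}.
  Its 3×3 block (box 1) already contains {1, 2, 4, 7, 9}.
  The only value from 1–9 not eliminated is 5, so (3,2) = 5.
For (6,3):
  Row 6 already contains {2, 3, 4, 5, 7, 9}.
  Column 3 already contains {1, 2, 4, 5, 8, 9}.
  Its 3×3 block (box 4) already contains {2, 4, 5, 8, 9}.
  The only value from 1–9 not eliminated is 6, so (6,3) = 6.

5,6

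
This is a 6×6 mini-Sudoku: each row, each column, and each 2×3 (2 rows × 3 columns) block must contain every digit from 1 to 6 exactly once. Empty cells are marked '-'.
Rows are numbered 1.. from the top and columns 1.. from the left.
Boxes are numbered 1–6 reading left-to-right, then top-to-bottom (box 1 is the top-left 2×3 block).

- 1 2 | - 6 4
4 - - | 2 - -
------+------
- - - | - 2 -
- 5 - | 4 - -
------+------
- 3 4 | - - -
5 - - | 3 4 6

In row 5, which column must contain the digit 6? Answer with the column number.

Consider where 6 can go in row 5.
row 5, column 4 is out (box 6 already has a 6).
row 5, column 5 is out (column 5 already has a 6).
row 5, column 6 is out (column 6 already has a 6).
So the only cell in row 5 that can hold 6 is row 5, column 1.
That is column 1.

1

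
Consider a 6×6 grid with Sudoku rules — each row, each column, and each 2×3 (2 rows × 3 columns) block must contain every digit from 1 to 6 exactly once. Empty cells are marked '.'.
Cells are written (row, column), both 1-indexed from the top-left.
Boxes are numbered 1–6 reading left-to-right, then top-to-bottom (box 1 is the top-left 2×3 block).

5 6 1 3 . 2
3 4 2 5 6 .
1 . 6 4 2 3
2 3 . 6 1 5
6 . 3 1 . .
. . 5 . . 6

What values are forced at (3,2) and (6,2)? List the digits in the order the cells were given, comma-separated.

5,1

For (3,2):
  Row 3 already contains {1, 2, 3, 4, 6}.
  Column 2 already contains {3, 4, 6}.
  Its 2×3 block (box 3) already contains {1, 2, 3, 6}.
  The only value from 1–6 not eliminated is 5, so (3,2) = 5.
For (6,2):
  Consider where 1 can go in row 6.
  (6,1) is out (column 1 already has a 1).
  (6,4) is out (column 4 already has a 1).
  (6,5) is out (column 5 already has a 1).
  So the only cell in row 6 that can hold 1 is (6,2).
  So (6,2) = 1.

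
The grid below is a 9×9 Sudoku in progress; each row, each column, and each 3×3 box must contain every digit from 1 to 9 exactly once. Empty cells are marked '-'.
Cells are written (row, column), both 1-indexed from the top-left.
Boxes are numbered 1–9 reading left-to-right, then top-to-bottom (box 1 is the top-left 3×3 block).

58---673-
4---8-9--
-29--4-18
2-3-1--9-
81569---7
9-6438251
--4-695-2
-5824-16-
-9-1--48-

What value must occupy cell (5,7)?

Row 5 already contains {1, 5, 6, 7, 8, 9}.
Column 7 already contains {1, 2, 4, 5, 7, 9}.
Its 3×3 block (box 6) already contains {1, 2, 5, 7, 9}.
The only value from 1–9 not eliminated is 3, so (5,7) = 3.

3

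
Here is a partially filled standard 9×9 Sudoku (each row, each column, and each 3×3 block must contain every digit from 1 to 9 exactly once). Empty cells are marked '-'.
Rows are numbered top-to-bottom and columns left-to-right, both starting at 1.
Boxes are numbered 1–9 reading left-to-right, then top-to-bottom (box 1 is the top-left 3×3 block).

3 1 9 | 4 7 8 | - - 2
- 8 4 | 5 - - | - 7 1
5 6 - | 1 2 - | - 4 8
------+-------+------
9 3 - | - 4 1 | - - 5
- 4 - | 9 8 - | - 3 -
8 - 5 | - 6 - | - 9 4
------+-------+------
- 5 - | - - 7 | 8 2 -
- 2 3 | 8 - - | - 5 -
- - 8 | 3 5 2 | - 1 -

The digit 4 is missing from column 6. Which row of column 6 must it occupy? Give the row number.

8

Consider where 4 can go in column 6.
R2C6 is out (row 2 already has a 4).
R3C6 is out (row 3 already has a 4).
R5C6 is out (row 5 already has a 4).
R6C6 is out (row 6 already has a 4).
So the only cell in column 6 that can hold 4 is R8C6.
That is row 8.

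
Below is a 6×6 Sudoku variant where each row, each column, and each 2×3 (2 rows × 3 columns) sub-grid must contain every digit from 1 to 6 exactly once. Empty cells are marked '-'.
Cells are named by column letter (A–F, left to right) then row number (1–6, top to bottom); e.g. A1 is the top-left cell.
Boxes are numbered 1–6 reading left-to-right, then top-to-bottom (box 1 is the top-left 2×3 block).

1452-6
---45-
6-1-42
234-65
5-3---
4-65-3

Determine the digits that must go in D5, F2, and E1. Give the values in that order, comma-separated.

For D5:
  Consider where 6 can go in column D.
  D3 is out (row 3 already has a 6).
  D4 is out (row 4 already has a 6).
  So the only cell in column D that can hold 6 is D5.
  So D5 = 6.
For F2:
  Row 2 already contains {4, 5}.
  Column F already contains {2, 3, 5, 6}.
  Its 2×3 block (box 2) already contains {2, 4, 5, 6}.
  The only value from 1–6 not eliminated is 1, so F2 = 1.
For E1:
  Row 1 already contains {1, 2, 4, 5, 6}.
  Column E already contains {4, 5, 6}.
  Its 2×3 block (box 2) already contains {2, 4, 5, 6}.
  The only value from 1–6 not eliminated is 3, so E1 = 3.

6,1,3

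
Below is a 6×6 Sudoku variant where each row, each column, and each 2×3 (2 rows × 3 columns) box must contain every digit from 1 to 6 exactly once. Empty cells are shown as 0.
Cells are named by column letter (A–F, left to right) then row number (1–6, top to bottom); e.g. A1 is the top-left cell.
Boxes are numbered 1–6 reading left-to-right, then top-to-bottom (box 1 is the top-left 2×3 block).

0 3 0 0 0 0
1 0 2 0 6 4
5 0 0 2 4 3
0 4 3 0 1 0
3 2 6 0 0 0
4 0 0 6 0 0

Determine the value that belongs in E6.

Cell E6 itself could take any of {2, 3, 5} by direct elimination.
Consider where 3 can go in column E.
E1 is out (row 1 already has a 3).
E5 is out (row 5 already has a 3).
So the only cell in column E that can hold 3 is E6.
Therefore E6 = 3.

3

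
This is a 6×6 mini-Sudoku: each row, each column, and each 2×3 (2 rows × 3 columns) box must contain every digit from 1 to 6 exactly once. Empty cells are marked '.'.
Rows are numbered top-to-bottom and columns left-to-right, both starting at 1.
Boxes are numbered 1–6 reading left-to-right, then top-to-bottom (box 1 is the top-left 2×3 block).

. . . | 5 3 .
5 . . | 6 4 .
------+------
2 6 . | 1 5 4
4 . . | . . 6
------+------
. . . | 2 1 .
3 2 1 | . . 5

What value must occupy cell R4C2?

Cell R4C2 itself could take any of {1, 3, 5} by direct elimination.
Consider where 1 can go in row 4.
R4C3 is out (column 3 already has a 1).
R4C4 is out (column 4 already has a 1).
R4C5 is out (column 5 already has a 1).
So the only cell in row 4 that can hold 1 is R4C2.
Therefore R4C2 = 1.

1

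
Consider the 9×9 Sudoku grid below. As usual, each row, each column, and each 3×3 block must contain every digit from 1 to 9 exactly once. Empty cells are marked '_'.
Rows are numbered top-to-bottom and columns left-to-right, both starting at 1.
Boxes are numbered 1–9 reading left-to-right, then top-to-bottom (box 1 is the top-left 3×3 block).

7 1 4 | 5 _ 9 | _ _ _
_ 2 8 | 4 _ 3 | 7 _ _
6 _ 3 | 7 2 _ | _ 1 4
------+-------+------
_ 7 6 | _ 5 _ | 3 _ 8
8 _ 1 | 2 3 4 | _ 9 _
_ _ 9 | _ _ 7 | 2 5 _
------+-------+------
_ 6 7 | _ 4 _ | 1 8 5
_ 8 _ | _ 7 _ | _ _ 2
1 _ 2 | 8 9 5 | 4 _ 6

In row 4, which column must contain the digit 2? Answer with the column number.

1

Consider where 2 can go in row 4.
R4C4 is out (column 4 already has a 2).
R4C6 is out (box 5 already has a 2).
R4C8 is out (box 6 already has a 2).
So the only cell in row 4 that can hold 2 is R4C1.
That is column 1.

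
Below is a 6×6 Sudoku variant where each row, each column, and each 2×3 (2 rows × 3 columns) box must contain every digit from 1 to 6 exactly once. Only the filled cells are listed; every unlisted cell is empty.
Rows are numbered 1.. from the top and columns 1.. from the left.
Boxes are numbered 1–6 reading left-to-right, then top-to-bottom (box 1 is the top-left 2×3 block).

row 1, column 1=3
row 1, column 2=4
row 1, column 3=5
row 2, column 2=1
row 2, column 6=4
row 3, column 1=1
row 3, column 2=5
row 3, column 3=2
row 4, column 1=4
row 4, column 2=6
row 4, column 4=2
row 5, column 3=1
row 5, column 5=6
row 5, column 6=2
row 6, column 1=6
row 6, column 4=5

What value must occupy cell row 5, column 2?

3

Row 5 already contains {1, 2, 6}.
Column 2 already contains {1, 4, 5, 6}.
Its 2×3 block (box 5) already contains {1, 6}.
The only value from 1–6 not eliminated is 3, so row 5, column 2 = 3.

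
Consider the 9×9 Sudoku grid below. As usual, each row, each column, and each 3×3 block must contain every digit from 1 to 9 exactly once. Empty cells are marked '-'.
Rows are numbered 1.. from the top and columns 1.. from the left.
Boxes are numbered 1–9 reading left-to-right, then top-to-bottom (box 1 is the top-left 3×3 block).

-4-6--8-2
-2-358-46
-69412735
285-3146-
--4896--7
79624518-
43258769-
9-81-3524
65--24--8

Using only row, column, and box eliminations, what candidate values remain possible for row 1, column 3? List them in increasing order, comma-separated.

Row 1 already contains {2, 4, 6, 8}.
Column 3 already contains {2, 4, 5, 6, 8, 9}.
Its 3×3 block (box 1) already contains {2, 4, 6, 9}.
Removing those from 1–9 leaves {1, 3, 7} as the candidates for row 1, column 3.

1,3,7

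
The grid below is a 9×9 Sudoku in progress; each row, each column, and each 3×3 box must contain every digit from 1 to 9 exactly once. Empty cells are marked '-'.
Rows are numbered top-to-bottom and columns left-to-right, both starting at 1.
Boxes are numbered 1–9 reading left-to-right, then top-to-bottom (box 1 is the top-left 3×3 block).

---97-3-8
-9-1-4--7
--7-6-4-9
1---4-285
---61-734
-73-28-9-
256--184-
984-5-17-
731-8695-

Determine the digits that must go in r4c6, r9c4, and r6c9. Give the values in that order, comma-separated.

7,4,1

For r4c6:
  Consider where 7 can go in column 6.
  r1c6 is out (row 1 already has a 7).
  r3c6 is out (row 3 already has a 7).
  r5c6 is out (row 5 already has a 7).
  r8c6 is out (row 8 already has a 7).
  So the only cell in column 6 that can hold 7 is r4c6.
  So r4c6 = 7.
For r9c4:
  Consider where 4 can go in column 4.
  r3c4 is out (row 3 already has a 4).
  r4c4 is out (row 4 already has a 4).
  r6c4 is out (box 5 already has a 4).
  r7c4 is out (row 7 already has a 4).
  r8c4 is out (row 8 already has a 4).
  So the only cell in column 4 that can hold 4 is r9c4.
  So r9c4 = 4.
For r6c9:
  Consider where 1 can go in column 9.
  r7c9 is out (row 7 already has a 1).
  r8c9 is out (row 8 already has a 1).
  r9c9 is out (row 9 already has a 1).
  So the only cell in column 9 that can hold 1 is r6c9.
  So r6c9 = 1.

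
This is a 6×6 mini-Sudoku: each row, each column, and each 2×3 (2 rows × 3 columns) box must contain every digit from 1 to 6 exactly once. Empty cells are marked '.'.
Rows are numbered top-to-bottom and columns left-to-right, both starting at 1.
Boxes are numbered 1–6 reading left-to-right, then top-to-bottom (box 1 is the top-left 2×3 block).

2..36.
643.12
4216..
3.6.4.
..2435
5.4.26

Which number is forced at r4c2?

Row 4 already contains {3, 4, 6}.
Column 2 already contains {2, 4}.
Its 2×3 block (box 3) already contains {1, 2, 3, 4, 6}.
The only value from 1–6 not eliminated is 5, so r4c2 = 5.

5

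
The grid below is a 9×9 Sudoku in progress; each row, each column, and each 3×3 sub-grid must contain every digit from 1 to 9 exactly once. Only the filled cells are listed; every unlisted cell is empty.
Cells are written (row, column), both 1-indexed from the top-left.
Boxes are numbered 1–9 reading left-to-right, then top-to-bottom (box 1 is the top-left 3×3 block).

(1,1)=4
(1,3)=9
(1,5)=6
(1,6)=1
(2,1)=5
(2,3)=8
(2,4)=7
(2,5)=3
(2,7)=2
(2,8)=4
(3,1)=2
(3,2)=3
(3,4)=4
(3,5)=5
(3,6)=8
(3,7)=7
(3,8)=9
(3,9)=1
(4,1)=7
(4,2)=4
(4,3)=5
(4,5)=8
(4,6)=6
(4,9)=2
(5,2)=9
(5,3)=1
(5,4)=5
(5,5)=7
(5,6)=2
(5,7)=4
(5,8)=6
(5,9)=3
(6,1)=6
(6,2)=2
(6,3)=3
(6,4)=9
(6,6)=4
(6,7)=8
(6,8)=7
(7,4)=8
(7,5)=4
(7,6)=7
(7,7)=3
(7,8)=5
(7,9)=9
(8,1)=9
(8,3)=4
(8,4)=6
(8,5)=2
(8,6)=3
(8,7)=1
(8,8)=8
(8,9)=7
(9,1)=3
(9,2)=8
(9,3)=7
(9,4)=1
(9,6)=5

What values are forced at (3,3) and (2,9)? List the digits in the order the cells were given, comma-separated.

For (3,3):
  Row 3 already contains {1, 2, 3, 4, 5, 7, 8, 9}.
  Column 3 already contains {1, 3, 4, 5, 7, 8, 9}.
  Its 3×3 block (box 1) already contains {2, 3, 4, 5, 8, 9}.
  The only value from 1–9 not eliminated is 6, so (3,3) = 6.
For (2,9):
  Row 2 already contains {2, 3, 4, 5, 7, 8}.
  Column 9 already contains {1, 2, 3, 7, 9}.
  Its 3×3 block (box 3) already contains {1, 2, 4, 7, 9}.
  The only value from 1–9 not eliminated is 6, so (2,9) = 6.

6,6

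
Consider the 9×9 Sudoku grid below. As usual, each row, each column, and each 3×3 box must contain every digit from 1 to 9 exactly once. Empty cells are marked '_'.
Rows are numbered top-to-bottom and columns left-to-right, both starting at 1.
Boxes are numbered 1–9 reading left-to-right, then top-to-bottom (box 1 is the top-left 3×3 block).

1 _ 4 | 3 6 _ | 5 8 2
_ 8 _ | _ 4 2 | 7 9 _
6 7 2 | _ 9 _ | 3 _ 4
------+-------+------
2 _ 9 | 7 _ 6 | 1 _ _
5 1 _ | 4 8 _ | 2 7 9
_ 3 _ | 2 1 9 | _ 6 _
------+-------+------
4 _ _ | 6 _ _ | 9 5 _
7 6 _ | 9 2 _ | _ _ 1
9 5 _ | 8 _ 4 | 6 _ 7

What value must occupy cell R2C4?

Cell R2C4 itself could take any of {1, 5} by direct elimination.
Consider where 1 can go in row 2.
R2C1 is out (column 1 already has a 1).
R2C3 is out (box 1 already has a 1).
R2C9 is out (column 9 already has a 1).
So the only cell in row 2 that can hold 1 is R2C4.
Therefore R2C4 = 1.

1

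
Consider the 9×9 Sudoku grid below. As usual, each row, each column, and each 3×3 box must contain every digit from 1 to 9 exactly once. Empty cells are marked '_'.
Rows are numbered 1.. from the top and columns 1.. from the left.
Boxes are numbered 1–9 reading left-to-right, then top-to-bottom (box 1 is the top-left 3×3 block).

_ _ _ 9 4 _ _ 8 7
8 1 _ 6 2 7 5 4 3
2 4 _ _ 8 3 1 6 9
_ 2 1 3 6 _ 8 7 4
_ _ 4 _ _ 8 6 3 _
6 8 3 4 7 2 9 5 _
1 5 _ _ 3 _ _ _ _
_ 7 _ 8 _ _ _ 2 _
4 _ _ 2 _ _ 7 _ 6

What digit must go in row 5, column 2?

Row 5 already contains {3, 4, 6, 8}.
Column 2 already contains {1, 2, 4, 5, 7, 8}.
Its 3×3 block (box 4) already contains {1, 2, 3, 4, 6, 8}.
The only value from 1–9 not eliminated is 9, so row 5, column 2 = 9.

9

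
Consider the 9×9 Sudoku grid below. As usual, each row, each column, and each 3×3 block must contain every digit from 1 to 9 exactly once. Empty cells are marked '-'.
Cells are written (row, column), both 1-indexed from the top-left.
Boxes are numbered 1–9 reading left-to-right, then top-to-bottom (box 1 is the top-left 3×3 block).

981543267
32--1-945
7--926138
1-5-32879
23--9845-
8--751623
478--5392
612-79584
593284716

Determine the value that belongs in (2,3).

6

Row 2 already contains {1, 2, 3, 4, 5, 9}.
Column 3 already contains {1, 2, 3, 5, 8}.
Its 3×3 block (box 1) already contains {1, 2, 3, 7, 8, 9}.
The only value from 1–9 not eliminated is 6, so (2,3) = 6.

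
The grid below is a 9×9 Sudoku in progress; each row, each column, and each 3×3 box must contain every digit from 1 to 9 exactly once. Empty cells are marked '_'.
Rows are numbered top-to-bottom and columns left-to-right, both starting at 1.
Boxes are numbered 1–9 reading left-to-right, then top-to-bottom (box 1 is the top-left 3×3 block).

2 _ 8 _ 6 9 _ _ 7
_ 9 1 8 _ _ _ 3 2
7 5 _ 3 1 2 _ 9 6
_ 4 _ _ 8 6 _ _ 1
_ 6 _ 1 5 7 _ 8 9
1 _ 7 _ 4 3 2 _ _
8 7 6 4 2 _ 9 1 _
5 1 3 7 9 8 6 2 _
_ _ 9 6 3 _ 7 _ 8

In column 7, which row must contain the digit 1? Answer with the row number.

1

Consider where 1 can go in column 7.
r2c7 is out (row 2 already has a 1).
r3c7 is out (row 3 already has a 1).
r4c7 is out (row 4 already has a 1).
r5c7 is out (row 5 already has a 1).
So the only cell in column 7 that can hold 1 is r1c7.
That is row 1.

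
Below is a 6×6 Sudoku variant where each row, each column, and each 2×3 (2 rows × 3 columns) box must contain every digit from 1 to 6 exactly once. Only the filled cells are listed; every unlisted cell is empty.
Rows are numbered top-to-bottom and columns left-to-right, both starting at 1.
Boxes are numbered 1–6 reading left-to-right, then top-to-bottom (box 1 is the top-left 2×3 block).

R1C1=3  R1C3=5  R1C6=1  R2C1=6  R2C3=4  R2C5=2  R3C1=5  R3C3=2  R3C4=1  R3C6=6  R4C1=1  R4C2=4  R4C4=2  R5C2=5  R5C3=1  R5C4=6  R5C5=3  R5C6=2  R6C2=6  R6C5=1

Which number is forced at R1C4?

Row 1 already contains {1, 3, 5}.
Column 4 already contains {1, 2, 6}.
Its 2×3 block (box 2) already contains {1, 2}.
The only value from 1–6 not eliminated is 4, so R1C4 = 4.

4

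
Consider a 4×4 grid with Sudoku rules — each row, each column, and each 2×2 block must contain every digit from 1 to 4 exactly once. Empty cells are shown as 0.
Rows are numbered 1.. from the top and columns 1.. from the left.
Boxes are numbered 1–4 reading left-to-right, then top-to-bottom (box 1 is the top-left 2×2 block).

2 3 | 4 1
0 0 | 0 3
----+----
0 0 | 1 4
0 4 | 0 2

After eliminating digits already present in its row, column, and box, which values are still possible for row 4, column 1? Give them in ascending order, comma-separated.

Row 4 already contains {2, 4}.
Column 1 already contains {2}.
Its 2×2 block (box 3) already contains {4}.
Removing those from 1–4 leaves {1, 3} as the candidates for row 4, column 1.

1,3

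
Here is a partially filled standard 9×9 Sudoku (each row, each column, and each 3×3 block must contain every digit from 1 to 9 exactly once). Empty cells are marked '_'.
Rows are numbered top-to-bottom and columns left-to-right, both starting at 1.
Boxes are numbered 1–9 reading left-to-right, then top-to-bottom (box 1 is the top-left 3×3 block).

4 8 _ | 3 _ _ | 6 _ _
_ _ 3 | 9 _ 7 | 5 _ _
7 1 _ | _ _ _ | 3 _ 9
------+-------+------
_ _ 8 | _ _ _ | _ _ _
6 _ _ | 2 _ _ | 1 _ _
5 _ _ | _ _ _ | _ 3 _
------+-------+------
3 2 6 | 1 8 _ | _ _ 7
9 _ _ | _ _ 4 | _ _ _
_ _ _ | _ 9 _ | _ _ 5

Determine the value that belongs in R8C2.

5

Cell R8C2 itself could take any of {5, 7} by direct elimination.
Consider where 5 can go in column 2.
R2C2 is out (row 2 already has a 5).
R4C2 is out (box 4 already has a 5).
R5C2 is out (box 4 already has a 5).
R6C2 is out (row 6 already has a 5).
R9C2 is out (row 9 already has a 5).
So the only cell in column 2 that can hold 5 is R8C2.
Therefore R8C2 = 5.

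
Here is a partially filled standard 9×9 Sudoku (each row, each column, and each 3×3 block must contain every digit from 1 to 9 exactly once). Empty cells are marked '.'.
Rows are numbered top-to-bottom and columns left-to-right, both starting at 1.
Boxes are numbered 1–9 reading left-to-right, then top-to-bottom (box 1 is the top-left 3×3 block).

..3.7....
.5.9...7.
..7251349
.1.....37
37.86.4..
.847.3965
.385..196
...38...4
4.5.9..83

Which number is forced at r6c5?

Cell r6c5 itself could take any of {1, 2} by direct elimination.
Consider where 1 can go in column 5.
r2c5 is out (box 2 already has a 1).
r4c5 is out (row 4 already has a 1).
r7c5 is out (row 7 already has a 1).
So the only cell in column 5 that can hold 1 is r6c5.
Therefore r6c5 = 1.

1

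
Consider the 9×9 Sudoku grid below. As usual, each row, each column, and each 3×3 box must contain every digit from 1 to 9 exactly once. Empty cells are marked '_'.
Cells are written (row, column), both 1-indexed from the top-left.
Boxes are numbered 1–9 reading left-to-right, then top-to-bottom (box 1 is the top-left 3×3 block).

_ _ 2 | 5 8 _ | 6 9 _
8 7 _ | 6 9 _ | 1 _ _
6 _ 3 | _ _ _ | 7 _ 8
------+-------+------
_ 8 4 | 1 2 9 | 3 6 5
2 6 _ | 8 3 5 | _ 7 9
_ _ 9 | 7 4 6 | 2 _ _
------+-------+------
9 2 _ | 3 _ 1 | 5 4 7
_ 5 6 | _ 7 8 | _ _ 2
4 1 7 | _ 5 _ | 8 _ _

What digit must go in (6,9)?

Row 6 already contains {2, 4, 6, 7, 9}.
Column 9 already contains {2, 5, 7, 8, 9}.
Its 3×3 block (box 6) already contains {2, 3, 5, 6, 7, 9}.
The only value from 1–9 not eliminated is 1, so (6,9) = 1.

1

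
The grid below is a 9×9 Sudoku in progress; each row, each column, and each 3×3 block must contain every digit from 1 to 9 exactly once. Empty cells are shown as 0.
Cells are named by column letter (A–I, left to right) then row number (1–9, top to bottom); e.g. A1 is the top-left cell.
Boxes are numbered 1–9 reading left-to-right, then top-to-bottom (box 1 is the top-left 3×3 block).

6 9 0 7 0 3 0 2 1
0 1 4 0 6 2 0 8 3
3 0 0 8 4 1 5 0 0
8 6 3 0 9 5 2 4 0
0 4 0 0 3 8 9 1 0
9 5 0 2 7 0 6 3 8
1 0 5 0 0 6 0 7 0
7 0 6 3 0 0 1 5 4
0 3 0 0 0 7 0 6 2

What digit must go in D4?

Row 4 already contains {2, 3, 4, 5, 6, 8, 9}.
Column D already contains {2, 3, 7, 8}.
Its 3×3 block (box 5) already contains {2, 3, 5, 7, 8, 9}.
The only value from 1–9 not eliminated is 1, so D4 = 1.

1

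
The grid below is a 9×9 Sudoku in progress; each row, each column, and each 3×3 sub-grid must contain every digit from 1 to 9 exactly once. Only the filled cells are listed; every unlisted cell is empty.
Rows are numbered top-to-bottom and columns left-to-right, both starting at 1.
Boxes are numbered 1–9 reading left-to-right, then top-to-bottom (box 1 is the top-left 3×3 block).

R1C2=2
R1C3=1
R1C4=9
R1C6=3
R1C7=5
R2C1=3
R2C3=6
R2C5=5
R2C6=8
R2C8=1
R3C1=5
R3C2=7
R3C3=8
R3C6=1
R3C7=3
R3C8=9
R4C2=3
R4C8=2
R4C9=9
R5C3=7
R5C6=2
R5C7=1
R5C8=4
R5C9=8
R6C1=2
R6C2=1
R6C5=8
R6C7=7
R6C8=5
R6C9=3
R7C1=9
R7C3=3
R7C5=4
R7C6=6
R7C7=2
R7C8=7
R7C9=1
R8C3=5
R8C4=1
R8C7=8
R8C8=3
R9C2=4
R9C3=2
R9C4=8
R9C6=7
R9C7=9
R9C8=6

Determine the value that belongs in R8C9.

4

Row 8 already contains {1, 3, 5, 8}.
Column 9 already contains {1, 3, 8, 9}.
Its 3×3 block (box 9) already contains {1, 2, 3, 6, 7, 8, 9}.
The only value from 1–9 not eliminated is 4, so R8C9 = 4.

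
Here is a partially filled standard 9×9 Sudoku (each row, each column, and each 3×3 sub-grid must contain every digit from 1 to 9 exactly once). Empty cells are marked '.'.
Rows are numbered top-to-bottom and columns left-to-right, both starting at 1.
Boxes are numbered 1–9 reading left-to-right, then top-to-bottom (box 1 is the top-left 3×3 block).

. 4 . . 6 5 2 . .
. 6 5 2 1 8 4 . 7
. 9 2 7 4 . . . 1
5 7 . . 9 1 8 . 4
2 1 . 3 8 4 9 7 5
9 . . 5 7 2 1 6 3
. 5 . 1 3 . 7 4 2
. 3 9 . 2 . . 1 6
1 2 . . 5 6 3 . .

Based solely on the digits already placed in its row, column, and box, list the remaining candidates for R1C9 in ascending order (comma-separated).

Row 1 already contains {2, 4, 5, 6}.
Column 9 already contains {1, 2, 3, 4, 5, 6, 7}.
Its 3×3 block (box 3) already contains {1, 2, 4, 7}.
Removing those from 1–9 leaves {8, 9} as the candidates for R1C9.

8,9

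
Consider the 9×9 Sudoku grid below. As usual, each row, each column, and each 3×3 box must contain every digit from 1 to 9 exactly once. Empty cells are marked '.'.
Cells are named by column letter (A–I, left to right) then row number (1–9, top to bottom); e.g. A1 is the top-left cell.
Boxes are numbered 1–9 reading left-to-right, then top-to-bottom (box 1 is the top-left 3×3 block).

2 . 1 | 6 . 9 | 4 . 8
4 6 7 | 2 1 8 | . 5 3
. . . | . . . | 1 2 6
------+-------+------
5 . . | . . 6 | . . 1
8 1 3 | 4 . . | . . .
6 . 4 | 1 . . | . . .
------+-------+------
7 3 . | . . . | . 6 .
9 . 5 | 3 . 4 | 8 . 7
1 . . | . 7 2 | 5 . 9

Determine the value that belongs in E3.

Cell E3 itself could take any of {3, 4, 5} by direct elimination.
Consider where 4 can go in row 3.
A3 is out (column A already has a 4).
B3 is out (box 1 already has a 4).
C3 is out (column C already has a 4).
D3 is out (column D already has a 4).
F3 is out (column F already has a 4).
So the only cell in row 3 that can hold 4 is E3.
Therefore E3 = 4.

4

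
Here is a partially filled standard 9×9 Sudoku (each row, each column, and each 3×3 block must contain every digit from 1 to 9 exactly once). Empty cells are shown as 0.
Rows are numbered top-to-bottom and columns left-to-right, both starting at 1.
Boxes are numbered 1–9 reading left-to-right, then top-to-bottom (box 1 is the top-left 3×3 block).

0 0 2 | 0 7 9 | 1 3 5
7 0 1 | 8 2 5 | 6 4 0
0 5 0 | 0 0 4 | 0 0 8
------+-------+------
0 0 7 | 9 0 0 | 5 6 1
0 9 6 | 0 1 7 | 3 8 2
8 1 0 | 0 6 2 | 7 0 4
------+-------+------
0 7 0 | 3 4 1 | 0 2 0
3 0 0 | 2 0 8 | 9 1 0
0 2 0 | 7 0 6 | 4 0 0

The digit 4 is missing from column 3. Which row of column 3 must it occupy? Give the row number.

Consider where 4 can go in column 3.
r3c3 is out (row 3 already has a 4).
r6c3 is out (row 6 already has a 4).
r7c3 is out (row 7 already has a 4).
r9c3 is out (row 9 already has a 4).
So the only cell in column 3 that can hold 4 is r8c3.
That is row 8.

8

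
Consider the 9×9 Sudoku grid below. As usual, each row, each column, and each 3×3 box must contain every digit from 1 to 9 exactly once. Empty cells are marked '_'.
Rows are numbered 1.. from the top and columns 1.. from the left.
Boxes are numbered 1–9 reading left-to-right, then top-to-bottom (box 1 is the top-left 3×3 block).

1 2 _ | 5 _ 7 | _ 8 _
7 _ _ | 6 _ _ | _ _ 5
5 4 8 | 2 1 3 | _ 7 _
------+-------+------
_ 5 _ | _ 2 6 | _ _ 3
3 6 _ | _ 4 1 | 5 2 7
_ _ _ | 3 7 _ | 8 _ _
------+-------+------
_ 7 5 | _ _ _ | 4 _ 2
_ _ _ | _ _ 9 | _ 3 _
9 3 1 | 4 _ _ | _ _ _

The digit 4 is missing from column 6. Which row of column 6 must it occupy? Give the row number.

2

Consider where 4 can go in column 6.
row 6, column 6 is out (box 5 already has a 4).
row 7, column 6 is out (row 7 already has a 4).
row 9, column 6 is out (row 9 already has a 4).
So the only cell in column 6 that can hold 4 is row 2, column 6.
That is row 2.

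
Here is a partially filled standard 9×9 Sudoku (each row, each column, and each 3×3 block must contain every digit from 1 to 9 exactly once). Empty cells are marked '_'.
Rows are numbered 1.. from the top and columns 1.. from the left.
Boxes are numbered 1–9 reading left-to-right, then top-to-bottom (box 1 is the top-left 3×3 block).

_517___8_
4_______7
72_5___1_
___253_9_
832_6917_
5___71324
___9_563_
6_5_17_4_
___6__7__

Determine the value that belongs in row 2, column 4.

1

Cell row 2, column 4 itself could take any of {1, 3, 8} by direct elimination.
Consider where 1 can go in column 4.
row 5, column 4 is out (row 5 already has a 1).
row 6, column 4 is out (row 6 already has a 1).
row 8, column 4 is out (row 8 already has a 1).
So the only cell in column 4 that can hold 1 is row 2, column 4.
Therefore row 2, column 4 = 1.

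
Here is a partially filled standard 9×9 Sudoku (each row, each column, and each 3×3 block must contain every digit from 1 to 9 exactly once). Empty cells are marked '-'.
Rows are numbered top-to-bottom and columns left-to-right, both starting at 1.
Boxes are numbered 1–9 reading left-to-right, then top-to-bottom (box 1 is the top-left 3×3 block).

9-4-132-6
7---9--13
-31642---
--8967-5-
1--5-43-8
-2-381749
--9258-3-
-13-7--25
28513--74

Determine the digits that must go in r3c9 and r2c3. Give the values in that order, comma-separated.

7,2

For r3c9:
  Row 3 already contains {1, 2, 3, 4, 6}.
  Column 9 already contains {3, 4, 5, 6, 8, 9}.
  Its 3×3 block (box 3) already contains {1, 2, 3, 6}.
  The only value from 1–9 not eliminated is 7, so r3c9 = 7.
For r2c3:
  Consider where 2 can go in column 3.
  r5c3 is out (box 4 already has a 2).
  r6c3 is out (row 6 already has a 2).
  So the only cell in column 3 that can hold 2 is r2c3.
  So r2c3 = 2.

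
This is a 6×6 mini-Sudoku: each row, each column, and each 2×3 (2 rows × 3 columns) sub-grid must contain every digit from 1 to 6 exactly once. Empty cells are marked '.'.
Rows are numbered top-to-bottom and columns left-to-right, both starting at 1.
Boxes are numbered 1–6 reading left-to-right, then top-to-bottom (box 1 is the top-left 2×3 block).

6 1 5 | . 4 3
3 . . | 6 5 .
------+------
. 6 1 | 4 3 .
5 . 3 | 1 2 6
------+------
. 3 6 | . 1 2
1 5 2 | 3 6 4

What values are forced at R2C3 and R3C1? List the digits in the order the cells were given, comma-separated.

For R2C3:
  Row 2 already contains {3, 5, 6}.
  Column 3 already contains {1, 2, 3, 5, 6}.
  Its 2×3 block (box 1) already contains {1, 3, 5, 6}.
  The only value from 1–6 not eliminated is 4, so R2C3 = 4.
For R3C1:
  Row 3 already contains {1, 3, 4, 6}.
  Column 1 already contains {1, 3, 5, 6}.
  Its 2×3 block (box 3) already contains {1, 3, 5, 6}.
  The only value from 1–6 not eliminated is 2, so R3C1 = 2.

4,2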